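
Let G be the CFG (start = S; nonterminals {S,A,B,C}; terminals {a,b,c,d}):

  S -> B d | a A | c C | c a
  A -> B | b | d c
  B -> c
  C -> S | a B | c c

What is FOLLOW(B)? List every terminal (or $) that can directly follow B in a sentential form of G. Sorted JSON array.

FIRST sets, iterate to fixpoint:
round 1:
  A via A→b: +{b}
  A via A→d c: +{d}
  B via B→c: +{c}
  C via C→a B: +{a}
  C via C→c c: +{c}
  S via S→B d: +{c}
  S via S→a A: +{a}
  S: {a,c}  A: {b,d}  B: {c}  C: {a,c}
round 2:
  A via A→B: +{c}
  S: {a,c}  A: {b,c,d}  B: {c}  C: {a,c}
round 3: done
  S: {a,c}  A: {b,c,d}  B: {c}  C: {a,c}

Compute FOLLOW by fixpoint:
FOLLOW(S) := {$}
iter 1:
  S→B d: FOLLOW(B) ⊇ FIRST(d) = {d}; new: +{d}
  S→a A: FOLLOW(A) ⊇ FOLLOW(S) ⊇ {$}; new: +{$}
  S→c C: FOLLOW(C) ⊇ FOLLOW(S) ⊇ {$}; new: +{$}
  S: {$}  A: {$}  B: {d}  C: {$}
iter 2:
  A→B: FOLLOW(B) ⊇ FOLLOW(A) ⊇ {$}; new: +{$}
  S: {$}  A: {$}  B: {$,d}  C: {$}
iter 3: done
  S: {$}  A: {$}  B: {$,d}  C: {$}

FOLLOW(B) = ["$", "d"]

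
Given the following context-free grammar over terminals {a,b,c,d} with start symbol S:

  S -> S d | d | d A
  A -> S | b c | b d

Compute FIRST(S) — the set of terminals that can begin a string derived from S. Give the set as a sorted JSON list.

Compute FIRST by fixpoint:
iter 1:
  A via A→b c: +{b}
  S via S→d: +{d}
  S: {d}  A: {b}
iter 2:
  A via A→S: +{d}
  S: {d}  A: {b,d}
iter 3: (no change)
  S: {d}  A: {b,d}

FIRST(S) = ["d"]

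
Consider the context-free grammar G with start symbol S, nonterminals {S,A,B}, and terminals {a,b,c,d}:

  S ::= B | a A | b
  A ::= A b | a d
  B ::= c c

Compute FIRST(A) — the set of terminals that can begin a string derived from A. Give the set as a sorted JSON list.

FIRST sets, iterate to fixpoint:
iter 1:
  A via A→a d: +{a}
  B via B→c c: +{c}
  S via S→B: +{c}
  S via S→a A: +{a}
  S via S→b: +{b}
  FIRST[S]={a,b,c}  FIRST[A]={a}  FIRST[B]={c}
iter 2: (no change)
  FIRST[S]={a,b,c}  FIRST[A]={a}  FIRST[B]={c}

FIRST(A) = ["a"]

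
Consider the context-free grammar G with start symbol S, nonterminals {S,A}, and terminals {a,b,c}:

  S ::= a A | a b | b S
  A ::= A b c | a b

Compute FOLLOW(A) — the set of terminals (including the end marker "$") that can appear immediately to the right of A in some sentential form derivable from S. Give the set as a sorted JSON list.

Compute FIRST by fixpoint:
iter 1:
  A via A→a b: +{a}
  S via S→a A: +{a}
  S via S→b S: +{b}
  S: {a,b}  A: {a}
iter 2: done
  S: {a,b}  A: {a}

FOLLOW iteration:
seed FOLLOW(S) with $
[1]
  A→A b c: FOLLOW(A) ⊇ FIRST(b) = {b}; new: +{b}
  S→a A: FOLLOW(A) ⊇ FOLLOW(S) ⊇ {$}; new: +{$}
  S: {$}  A: {$,b}
[2] (no change)
  S: {$}  A: {$,b}

FOLLOW(A) = ["$", "b"]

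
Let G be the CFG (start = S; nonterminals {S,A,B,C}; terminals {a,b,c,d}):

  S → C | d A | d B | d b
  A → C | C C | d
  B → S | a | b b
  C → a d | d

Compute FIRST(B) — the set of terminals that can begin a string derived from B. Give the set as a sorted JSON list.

FIRST iteration:
iter 1:
  A via A→d: +{d}
  B via B→a: +{a}
  B via B→b b: +{b}
  C via C→a d: +{a}
  C via C→d: +{d}
  S via S→C: +{a,d}
  FIRST(S)={a,d}  FIRST(A)={d}  FIRST(B)={a,b}  FIRST(C)={a,d}
iter 2:
  A via A→C: +{a}
  B via B→S: +{d}
  FIRST(S)={a,d}  FIRST(A)={a,d}  FIRST(B)={a,b,d}  FIRST(C)={a,d}
iter 3: done
  FIRST(S)={a,d}  FIRST(A)={a,d}  FIRST(B)={a,b,d}  FIRST(C)={a,d}

FIRST(B) = ["a", "b", "d"]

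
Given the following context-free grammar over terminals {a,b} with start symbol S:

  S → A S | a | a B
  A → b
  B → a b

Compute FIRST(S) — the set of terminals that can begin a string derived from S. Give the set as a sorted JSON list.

FIRST sets, iterate to fixpoint:
pass 1:
  A via A→b: +{b}
  B via B→a b: +{a}
  S via S→A S: +{b}
  S via S→a: +{a}
  FIRST(S)={a,b}  FIRST(A)={b}  FIRST(B)={a}
pass 2: (no change)
  FIRST(S)={a,b}  FIRST(A)={b}  FIRST(B)={a}

FIRST(S) = ["a", "b"]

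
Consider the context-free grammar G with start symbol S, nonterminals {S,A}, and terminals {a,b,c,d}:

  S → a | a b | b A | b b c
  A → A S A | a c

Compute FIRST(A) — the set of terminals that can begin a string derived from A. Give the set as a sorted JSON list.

Compute FIRST by fixpoint:
[1]
  A via A→a c: +{a}
  S via S→a: +{a}
  S via S→b A: +{b}
  FIRST(S)={a,b}  FIRST(A)={a}
[2] (stable)
  FIRST(S)={a,b}  FIRST(A)={a}

FIRST(A) = ["a"]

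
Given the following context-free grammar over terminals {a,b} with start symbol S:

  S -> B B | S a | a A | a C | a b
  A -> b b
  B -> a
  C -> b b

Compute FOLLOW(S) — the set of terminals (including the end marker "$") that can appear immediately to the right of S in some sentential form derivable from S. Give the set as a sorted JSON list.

FIRST sets, iterate to fixpoint:
round 1:
  A via A→b b: +{b}
  B via B→a: +{a}
  C via C→b b: +{b}
  S via S→B B: +{a}
  FIRST[S]={a}  FIRST[A]={b}  FIRST[B]={a}  FIRST[C]={b}
round 2: done
  FIRST[S]={a}  FIRST[A]={b}  FIRST[B]={a}  FIRST[C]={b}

Compute FOLLOW by fixpoint:
initialize: $ ∈ FOLLOW(S)
iter 1:
  S→B B: FOLLOW(B) ⊇ FIRST(B) = {a}; new: +{a}
  S→B B: FOLLOW(B) ⊇ FOLLOW(S) ⊇ {$}; new: +{$}
  S→S a: FOLLOW(S) ⊇ FIRST(a) = {a}; new: +{a}
  S→a A: FOLLOW(A) ⊇ FOLLOW(S) ⊇ {$,a}; new: +{$,a}
  S→a C: FOLLOW(C) ⊇ FOLLOW(S) ⊇ {$,a}; new: +{$,a}
  S: {$,a}  A: {$,a}  B: {$,a}  C: {$,a}
iter 2: (no change)
  S: {$,a}  A: {$,a}  B: {$,a}  C: {$,a}

FOLLOW(S) = ["$", "a"]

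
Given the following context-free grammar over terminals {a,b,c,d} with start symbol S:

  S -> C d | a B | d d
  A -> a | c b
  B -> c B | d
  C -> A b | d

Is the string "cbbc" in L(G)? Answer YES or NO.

CNF form of G:
  S -> C T2 | T2 T2 | T3 B
  A -> T0 T1 | a
  B -> T0 B | d
  C -> A T1 | d
  T0 -> c
  T1 -> b
  T2 -> d
  T3 -> a

Fill CYK table bottom-up:
  cell(0,0) c: {T0}  orig:{}
  cell(1,1) b: {T1}  orig:{}
  cell(2,2) b: {T1}  orig:{}
  cell(3,3) c: {T0}  orig:{}
  cell(0,1) cb: {A}
  cell(1,2) bb: ∅
  cell(2,3) bc: ∅
  cell(0,2) cbb: {C}
  cell(1,3) bbc: ∅
  cell(0,3) cbbc: ∅

S ∉ T[0,3] ⇒ NO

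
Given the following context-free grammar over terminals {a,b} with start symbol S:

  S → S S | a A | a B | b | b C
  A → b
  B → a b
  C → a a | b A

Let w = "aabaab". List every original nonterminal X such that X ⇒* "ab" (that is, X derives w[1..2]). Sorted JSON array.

Convert to CNF:
  S -> S S | T0 A | T0 B | T1 C | b
  A -> b
  B -> T0 T1
  C -> T0 T0 | T1 A
  T0 -> a
  T1 -> b

CYK fill (cells [i..j] with 1 ≤ i ≤ j ≤ 2 only):
  cell(1,1) a: {T0}  orig:{}
  cell(2,2) b: {A,S,T1}  orig:{A,S}
  cell(1,2) ab: {B,S}

Original NTs in T[1,2] deriving "ab": ["B", "S"]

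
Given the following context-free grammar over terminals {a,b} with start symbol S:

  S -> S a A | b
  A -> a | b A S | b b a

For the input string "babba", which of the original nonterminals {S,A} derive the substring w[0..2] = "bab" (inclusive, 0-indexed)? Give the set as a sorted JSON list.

Convert to CNF:
  S -> S X4 | b
  A -> T0 X2 | T0 X3 | a
  T0 -> b
  T1 -> a
  X2 -> A S
  X3 -> T0 T1
  X4 -> T1 A

CYK table (by increasing span), restricted to cells inside w[0..2]:
  [0..0]={S,T0}  "b"  orig:{S}
  [1..1]={A,T1}  "a"  orig:{A}
  [2..2]={S,T0}  "b"  orig:{S}
  [0..1]={X3}  "ba"  orig:{}
  [1..2]={X2}  "ab"  orig:{}
  [0..2]={A}  "bab"

Original NTs in T[0,2] deriving "bab": ["A"]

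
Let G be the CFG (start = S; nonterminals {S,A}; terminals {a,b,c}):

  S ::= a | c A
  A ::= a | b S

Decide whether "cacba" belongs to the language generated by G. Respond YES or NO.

Convert to CNF:
  S -> T1 A | a
  A -> T0 S | a
  T0 -> b
  T1 -> c

CYK table (by increasing span):
  T[0,0] 'c' = {T1}  orig:{}
  T[1,1] 'a' = {A,S}
  T[2,2] 'c' = {T1}  orig:{}
  T[3,3] 'b' = {T0}  orig:{}
  T[4,4] 'a' = {A,S}
  T[0,1] 'ca' = {S}
  T[1,2] 'ac' = ∅
  T[2,3] 'cb' = ∅
  T[3,4] 'ba' = {A}
  T[0,2] 'cac' = ∅
  T[1,3] 'acb' = ∅
  T[2,4] 'cba' = {S}
  T[0,3] 'cacb' = ∅
  T[1,4] 'acba' = ∅
  T[0,4] 'cacba' = ∅

S ∉ T[0,4] ⇒ NO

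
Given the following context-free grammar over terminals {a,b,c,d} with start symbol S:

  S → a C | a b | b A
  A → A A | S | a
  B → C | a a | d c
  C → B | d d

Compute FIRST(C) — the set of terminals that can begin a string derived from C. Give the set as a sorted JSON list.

FIRST sets, iterate to fixpoint:
round 1:
  A via A→a: +{a}
  B via B→a a: +{a}
  B via B→d c: +{d}
  C via C→B: +{a,d}
  S via S→a C: +{a}
  S via S→b A: +{b}
  FIRST[S]={a,b}  FIRST[A]={a}  FIRST[B]={a,d}  FIRST[C]={a,d}
round 2:
  A via A→S: +{b}
  FIRST[S]={a,b}  FIRST[A]={a,b}  FIRST[B]={a,d}  FIRST[C]={a,d}
round 3: — fixpoint
  FIRST[S]={a,b}  FIRST[A]={a,b}  FIRST[B]={a,d}  FIRST[C]={a,d}

FIRST(C) = ["a", "d"]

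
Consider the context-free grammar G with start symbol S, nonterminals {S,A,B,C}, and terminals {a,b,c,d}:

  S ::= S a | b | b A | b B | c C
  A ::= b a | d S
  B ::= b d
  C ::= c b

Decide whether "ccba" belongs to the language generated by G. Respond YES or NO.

Convert to CNF:
  S -> S T1 | T0 A | T0 B | T3 C | b
  A -> T0 T1 | T2 S
  B -> T0 T2
  C -> T3 T0
  T0 -> b
  T1 -> a
  T2 -> d
  T3 -> c

CYK table (by increasing span):
  [0..0]={T3}  "c"  orig:{}
  [1..1]={T3}  "c"  orig:{}
  [2..2]={S,T0}  "b"  orig:{S}
  [3..3]={T1}  "a"  orig:{}
  [0..1]=∅  "cc"
  [1..2]={C}  "cb"
  [2..3]={A,S}  "ba"
  [0..2]={S}  "ccb"
  [1..3]=∅  "cba"
  [0..3]={S}  "ccba"

S ∈ T[0,3] ⇒ YES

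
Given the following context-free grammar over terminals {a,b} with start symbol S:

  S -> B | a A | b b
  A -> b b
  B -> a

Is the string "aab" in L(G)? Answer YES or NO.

CNF form of G:
  S -> T0 T0 | T1 A | a
  A -> T0 T0
  B -> a
  T0 -> b
  T1 -> a

CYK fill:
  cell(0,0) a: {B,S,T1}  orig:{B,S}
  cell(1,1) a: {B,S,T1}  orig:{B,S}
  cell(2,2) b: {T0}  orig:{}
  cell(0,1) aa: ∅
  cell(1,2) ab: ∅
  cell(0,2) aab: ∅

S ∉ T[0,2] ⇒ NO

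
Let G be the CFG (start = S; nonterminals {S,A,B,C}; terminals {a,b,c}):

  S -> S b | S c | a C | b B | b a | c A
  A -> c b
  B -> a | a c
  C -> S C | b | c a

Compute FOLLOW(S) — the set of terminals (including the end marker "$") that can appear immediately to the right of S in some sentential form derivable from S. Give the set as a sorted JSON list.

Compute FIRST by fixpoint:
pass 1:
  A via A→c b: +{c}
  B via B→a: +{a}
  C via C→b: +{b}
  C via C→c a: +{c}
  S via S→a C: +{a}
  S via S→b B: +{b}
  S via S→c A: +{c}
  S: {a,b,c}  A: {c}  B: {a}  C: {b,c}
pass 2:
  C via C→S C: +{a}
  S: {a,b,c}  A: {c}  B: {a}  C: {a,b,c}
pass 3: — fixpoint
  S: {a,b,c}  A: {c}  B: {a}  C: {a,b,c}

Compute FOLLOW by fixpoint:
initialize: $ ∈ FOLLOW(S)
pass 1:
  C→S C: FOLLOW(S) ⊇ FIRST(C) = {a,b,c}; new: +{a,b,c}
  S→a C: FOLLOW(C) ⊇ FOLLOW(S) ⊇ {$,a,b,c}; new: +{$,a,b,c}
  S→b B: FOLLOW(B) ⊇ FOLLOW(S) ⊇ {$,a,b,c}; new: +{$,a,b,c}
  S→c A: FOLLOW(A) ⊇ FOLLOW(S) ⊇ {$,a,b,c}; new: +{$,a,b,c}
  S: {$,a,b,c}  A: {$,a,b,c}  B: {$,a,b,c}  C: {$,a,b,c}
pass 2: done
  S: {$,a,b,c}  A: {$,a,b,c}  B: {$,a,b,c}  C: {$,a,b,c}

FOLLOW(S) = ["$", "a", "b", "c"]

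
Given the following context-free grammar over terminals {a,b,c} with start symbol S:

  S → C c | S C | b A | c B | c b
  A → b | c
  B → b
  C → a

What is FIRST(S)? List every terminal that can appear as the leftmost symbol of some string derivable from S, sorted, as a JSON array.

FIRST sets, iterate to fixpoint:
pass 1:
  A via A→b: +{b}
  A via A→c: +{c}
  B via B→b: +{b}
  C via C→a: +{a}
  S via S→C c: +{a}
  S via S→b A: +{b}
  S via S→c B: +{c}
  FIRST(S)={a,b,c}  FIRST(A)={b,c}  FIRST(B)={b}  FIRST(C)={a}
pass 2: (no change)
  FIRST(S)={a,b,c}  FIRST(A)={b,c}  FIRST(B)={b}  FIRST(C)={a}

FIRST(S) = ["a", "b", "c"]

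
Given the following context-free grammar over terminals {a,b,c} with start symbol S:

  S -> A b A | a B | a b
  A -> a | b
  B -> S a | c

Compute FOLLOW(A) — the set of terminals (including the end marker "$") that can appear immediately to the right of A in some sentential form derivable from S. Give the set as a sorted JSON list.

FIRST sets, iterate to fixpoint:
round 1:
  A via A→a: +{a}
  A via A→b: +{b}
  B via B→c: +{c}
  S via S→A b A: +{a,b}
  FIRST[S]={a,b}  FIRST[A]={a,b}  FIRST[B]={c}
round 2:
  B via B→S a: +{a,b}
  FIRST[S]={a,b}  FIRST[A]={a,b}  FIRST[B]={a,b,c}
round 3: — fixpoint
  FIRST[S]={a,b}  FIRST[A]={a,b}  FIRST[B]={a,b,c}

FOLLOW sets:
initialize: $ ∈ FOLLOW(S)
[1]
  B→S a: FOLLOW(S) ⊇ FIRST(a) = {a}; new: +{a}
  S→A b A: FOLLOW(A) ⊇ FIRST(b) = {b}; new: +{b}
  S→A b A: FOLLOW(A) ⊇ FOLLOW(S) ⊇ {$,a}; new: +{$,a}
  S→a B: FOLLOW(B) ⊇ FOLLOW(S) ⊇ {$,a}; new: +{$,a}
  FOLLOW[S]={$,a}  FOLLOW[A]={$,a,b}  FOLLOW[B]={$,a}
[2] (stable)
  FOLLOW[S]={$,a}  FOLLOW[A]={$,a,b}  FOLLOW[B]={$,a}

FOLLOW(A) = ["$", "a", "b"]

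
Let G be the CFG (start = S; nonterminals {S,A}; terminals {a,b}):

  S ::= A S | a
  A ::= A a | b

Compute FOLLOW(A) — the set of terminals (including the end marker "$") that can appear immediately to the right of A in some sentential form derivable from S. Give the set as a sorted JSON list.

Compute FIRST by fixpoint:
pass 1:
  A via A→b: +{b}
  S via S→A S: +{b}
  S via S→a: +{a}
  S: {a,b}  A: {b}
pass 2: done
  S: {a,b}  A: {b}

FOLLOW sets:
seed FOLLOW(S) with $
iter 1:
  A→A a: FOLLOW(A) ⊇ FIRST(a) = {a}; new: +{a}
  S→A S: FOLLOW(A) ⊇ FIRST(S) = {a,b}; new: +{b}
  FOLLOW(S)={$}  FOLLOW(A)={a,b}
iter 2: — fixpoint
  FOLLOW(S)={$}  FOLLOW(A)={a,b}

FOLLOW(A) = ["a", "b"]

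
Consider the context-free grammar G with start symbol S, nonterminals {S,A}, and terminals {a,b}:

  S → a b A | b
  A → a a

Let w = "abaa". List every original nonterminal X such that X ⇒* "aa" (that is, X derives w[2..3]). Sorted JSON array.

CNF form of G:
  S -> T0 X2 | b
  A -> T0 T0
  T0 -> a
  T1 -> b
  X2 -> T1 A

Fill CYK table bottom-up, restricted to cells inside w[2..3]:
  cell(2,2) a: {T0}  orig:{}
  cell(3,3) a: {T0}  orig:{}
  cell(2,3) aa: {A}

Original NTs in T[2,3] deriving "aa": ["A"]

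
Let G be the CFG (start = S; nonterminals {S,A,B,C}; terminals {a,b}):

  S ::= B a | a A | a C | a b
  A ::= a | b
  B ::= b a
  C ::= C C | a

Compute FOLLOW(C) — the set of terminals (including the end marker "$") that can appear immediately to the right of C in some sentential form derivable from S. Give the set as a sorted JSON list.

FIRST iteration:
[1]
  A via A→a: +{a}
  A via A→b: +{b}
  B via B→b a: +{b}
  C via C→a: +{a}
  S via S→B a: +{b}
  S via S→a A: +{a}
  S: {a,b}  A: {a,b}  B: {b}  C: {a}
[2] (no change)
  S: {a,b}  A: {a,b}  B: {b}  C: {a}

FOLLOW sets:
seed FOLLOW(S) with $
pass 1:
  C→C C: FOLLOW(C) ⊇ FIRST(C) = {a}; new: +{a}
  S→B a: FOLLOW(B) ⊇ FIRST(a) = {a}; new: +{a}
  S→a A: FOLLOW(A) ⊇ FOLLOW(S) ⊇ {$}; new: +{$}
  S→a C: FOLLOW(C) ⊇ FOLLOW(S) ⊇ {$}; new: +{$}
  FOLLOW(S)={$}  FOLLOW(A)={$}  FOLLOW(B)={a}  FOLLOW(C)={$,a}
pass 2: — fixpoint
  FOLLOW(S)={$}  FOLLOW(A)={$}  FOLLOW(B)={a}  FOLLOW(C)={$,a}

FOLLOW(C) = ["$", "a"]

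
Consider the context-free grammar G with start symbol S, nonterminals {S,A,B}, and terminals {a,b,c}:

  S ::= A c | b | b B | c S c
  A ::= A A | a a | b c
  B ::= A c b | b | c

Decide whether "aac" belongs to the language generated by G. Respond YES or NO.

CNF form of G:
  S -> A T2 | T1 B | T2 X4 | b
  A -> A A | T0 T0 | T1 T2
  B -> A X3 | b | c
  T0 -> a
  T1 -> b
  T2 -> c
  X3 -> T2 T1
  X4 -> S T2

CYK fill:
  T[0,0] 'a' = {T0}  orig:{}
  T[1,1] 'a' = {T0}  orig:{}
  T[2,2] 'c' = {B,T2}  orig:{B}
  T[0,1] 'aa' = {A}
  T[1,2] 'ac' = ∅
  T[0,2] 'aac' = {S}

S ∈ T[0,2] ⇒ YES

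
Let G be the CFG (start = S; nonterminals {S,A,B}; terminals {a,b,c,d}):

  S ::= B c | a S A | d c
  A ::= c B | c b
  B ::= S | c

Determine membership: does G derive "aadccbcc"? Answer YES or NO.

Convert to CNF:
  S -> B T0 | T2 X5 | T3 T0
  A -> T0 B | T0 T1
  B -> B T0 | T2 X4 | T3 T0 | c
  T0 -> c
  T1 -> b
  T2 -> a
  T3 -> d
  X4 -> S A
  X5 -> S A

Fill CYK table bottom-up:
  T[0,0] 'a' = {T2}  orig:{}
  T[1,1] 'a' = {T2}  orig:{}
  T[2,2] 'd' = {T3}  orig:{}
  T[3,3] 'c' = {B,T0}  orig:{B}
  T[4,4] 'c' = {B,T0}  orig:{B}
  T[5,5] 'b' = {T1}  orig:{}
  T[6,6] 'c' = {B,T0}  orig:{B}
  T[7,7] 'c' = {B,T0}  orig:{B}
  T[0,1] 'aa' = ∅
  T[1,2] 'ad' = ∅
  T[2,3] 'dc' = {B,S}
  T[3,4] 'cc' = {A,B,S}
  T[4,5] 'cb' = {A}
  T[5,6] 'bc' = ∅
  T[6,7] 'cc' = {A,B,S}
  T[0,2] 'aad' = ∅
  T[1,3] 'adc' = ∅
  T[2,4] 'dcc' = {B,S}
  T[3,5] 'ccb' = ∅
  T[4,6] 'cbc' = ∅
  T[5,7] 'bcc' = ∅
  T[0,3] 'aadc' = ∅
  T[1,4] 'adcc' = ∅
  T[2,5] 'dccb' = {X4,X5}  orig:{}
  T[3,6] 'ccbc' = ∅
  T[4,7] 'cbcc' = ∅
  T[0,4] 'aadcc' = ∅
  T[1,5] 'adccb' = {B,S}
  T[2,6] 'dccbc' = ∅
  T[3,7] 'ccbcc' = ∅
  T[0,5] 'aadccb' = ∅
  T[1,6] 'adccbc' = {B,S}
  T[2,7] 'dccbcc' = ∅
  T[0,6] 'aadccbc' = ∅
  T[1,7] 'adccbcc' = {B,S,X4,X5}  orig:{B,S}
  T[0,7] 'aadccbcc' = {B,S}

S ∈ T[0,7] ⇒ YES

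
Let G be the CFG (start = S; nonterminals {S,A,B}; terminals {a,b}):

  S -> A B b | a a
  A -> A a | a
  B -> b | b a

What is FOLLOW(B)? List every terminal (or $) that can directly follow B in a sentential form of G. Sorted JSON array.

FIRST sets, iterate to fixpoint:
pass 1:
  A via A→a: +{a}
  B via B→b: +{b}
  S via S→A B b: +{a}
  S: {a}  A: {a}  B: {b}
pass 2: (stable)
  S: {a}  A: {a}  B: {b}

FOLLOW sets:
initialize: $ ∈ FOLLOW(S)
iter 1:
  A→A a: FOLLOW(A) ⊇ FIRST(a) = {a}; new: +{a}
  S→A B b: FOLLOW(A) ⊇ FIRST(B) = {b}; new: +{b}
  S→A B b: FOLLOW(B) ⊇ FIRST(b) = {b}; new: +{b}
  FOLLOW[S]={$}  FOLLOW[A]={a,b}  FOLLOW[B]={b}
iter 2: (stable)
  FOLLOW[S]={$}  FOLLOW[A]={a,b}  FOLLOW[B]={b}

FOLLOW(B) = ["b"]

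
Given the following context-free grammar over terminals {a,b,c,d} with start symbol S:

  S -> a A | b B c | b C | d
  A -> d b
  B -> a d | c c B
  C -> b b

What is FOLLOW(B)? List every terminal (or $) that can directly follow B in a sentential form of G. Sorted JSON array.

Compute FIRST by fixpoint:
round 1:
  A via A→d b: +{d}
  B via B→a d: +{a}
  B via B→c c B: +{c}
  C via C→b b: +{b}
  S via S→a A: +{a}
  S via S→b B c: +{b}
  S via S→d: +{d}
  FIRST(S)={a,b,d}  FIRST(A)={d}  FIRST(B)={a,c}  FIRST(C)={b}
round 2: — fixpoint
  FIRST(S)={a,b,d}  FIRST(A)={d}  FIRST(B)={a,c}  FIRST(C)={b}

FOLLOW iteration:
seed FOLLOW(S) with $
iter 1:
  S→a A: FOLLOW(A) ⊇ FOLLOW(S) ⊇ {$}; new: +{$}
  S→b B c: FOLLOW(B) ⊇ FIRST(c) = {c}; new: +{c}
  S→b C: FOLLOW(C) ⊇ FOLLOW(S) ⊇ {$}; new: +{$}
  FOLLOW(S)={$}  FOLLOW(A)={$}  FOLLOW(B)={c}  FOLLOW(C)={$}
iter 2: (stable)
  FOLLOW(S)={$}  FOLLOW(A)={$}  FOLLOW(B)={c}  FOLLOW(C)={$}

FOLLOW(B) = ["c"]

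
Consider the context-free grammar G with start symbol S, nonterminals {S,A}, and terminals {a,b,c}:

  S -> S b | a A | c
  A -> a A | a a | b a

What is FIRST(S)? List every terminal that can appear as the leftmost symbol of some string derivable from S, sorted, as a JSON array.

FIRST sets, iterate to fixpoint:
pass 1:
  A via A→a A: +{a}
  A via A→b a: +{b}
  S via S→a A: +{a}
  S via S→c: +{c}
  S: {a,c}  A: {a,b}
pass 2: (no change)
  S: {a,c}  A: {a,b}

FIRST(S) = ["a", "c"]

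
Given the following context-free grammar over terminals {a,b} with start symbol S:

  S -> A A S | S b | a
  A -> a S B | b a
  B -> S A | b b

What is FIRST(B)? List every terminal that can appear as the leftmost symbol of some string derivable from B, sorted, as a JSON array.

Compute FIRST by fixpoint:
round 1:
  A via A→a S B: +{a}
  A via A→b a: +{b}
  B via B→b b: +{b}
  S via S→A A S: +{a,b}
  S: {a,b}  A: {a,b}  B: {b}
round 2:
  B via B→S A: +{a}
  S: {a,b}  A: {a,b}  B: {a,b}
round 3: done
  S: {a,b}  A: {a,b}  B: {a,b}

FIRST(B) = ["a", "b"]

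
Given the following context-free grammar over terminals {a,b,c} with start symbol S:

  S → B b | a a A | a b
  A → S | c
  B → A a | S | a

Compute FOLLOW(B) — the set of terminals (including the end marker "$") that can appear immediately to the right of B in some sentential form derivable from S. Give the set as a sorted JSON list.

Compute FIRST by fixpoint:
pass 1:
  A via A→c: +{c}
  B via B→A a: +{c}
  B via B→a: +{a}
  S via S→B b: +{a,c}
  S: {a,c}  A: {c}  B: {a,c}
pass 2:
  A via A→S: +{a}
  S: {a,c}  A: {a,c}  B: {a,c}
pass 3: — fixpoint
  S: {a,c}  A: {a,c}  B: {a,c}

FOLLOW sets:
seed FOLLOW(S) with $
round 1:
  B→A a: FOLLOW(A) ⊇ FIRST(a) = {a}; new: +{a}
  S→B b: FOLLOW(B) ⊇ FIRST(b) = {b}; new: +{b}
  S→a a A: FOLLOW(A) ⊇ FOLLOW(S) ⊇ {$}; new: +{$}
  FOLLOW[S]={$}  FOLLOW[A]={$,a}  FOLLOW[B]={b}
round 2:
  A→S: FOLLOW(S) ⊇ FOLLOW(A) ⊇ {$,a}; new: +{a}
  B→S: FOLLOW(S) ⊇ FOLLOW(B) ⊇ {b}; new: +{b}
  S→a a A: FOLLOW(A) ⊇ FOLLOW(S) ⊇ {$,a,b}; new: +{b}
  FOLLOW[S]={$,a,b}  FOLLOW[A]={$,a,b}  FOLLOW[B]={b}
round 3: (no change)
  FOLLOW[S]={$,a,b}  FOLLOW[A]={$,a,b}  FOLLOW[B]={b}

FOLLOW(B) = ["b"]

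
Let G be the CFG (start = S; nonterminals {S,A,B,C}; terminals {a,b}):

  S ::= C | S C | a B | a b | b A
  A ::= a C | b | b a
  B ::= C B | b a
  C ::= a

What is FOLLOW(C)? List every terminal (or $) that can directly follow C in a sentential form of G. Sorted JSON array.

FIRST sets, iterate to fixpoint:
[1]
  A via A→a C: +{a}
  A via A→b: +{b}
  B via B→b a: +{b}
  C via C→a: +{a}
  S via S→C: +{a}
  S via S→b A: +{b}
  FIRST[S]={a,b}  FIRST[A]={a,b}  FIRST[B]={b}  FIRST[C]={a}
[2]
  B via B→C B: +{a}
  FIRST[S]={a,b}  FIRST[A]={a,b}  FIRST[B]={a,b}  FIRST[C]={a}
[3] (no change)
  FIRST[S]={a,b}  FIRST[A]={a,b}  FIRST[B]={a,b}  FIRST[C]={a}

Compute FOLLOW by fixpoint:
FOLLOW(S) := {$}
pass 1:
  B→C B: FOLLOW(C) ⊇ FIRST(B) = {a,b}; new: +{a,b}
  S→C: FOLLOW(C) ⊇ FOLLOW(S) ⊇ {$}; new: +{$}
  S→S C: FOLLOW(S) ⊇ FIRST(C) = {a}; new: +{a}
  S→a B: FOLLOW(B) ⊇ FOLLOW(S) ⊇ {$,a}; new: +{$,a}
  S→b A: FOLLOW(A) ⊇ FOLLOW(S) ⊇ {$,a}; new: +{$,a}
  FOLLOW(S)={$,a}  FOLLOW(A)={$,a}  FOLLOW(B)={$,a}  FOLLOW(C)={$,a,b}
pass 2: done
  FOLLOW(S)={$,a}  FOLLOW(A)={$,a}  FOLLOW(B)={$,a}  FOLLOW(C)={$,a,b}

FOLLOW(C) = ["$", "a", "b"]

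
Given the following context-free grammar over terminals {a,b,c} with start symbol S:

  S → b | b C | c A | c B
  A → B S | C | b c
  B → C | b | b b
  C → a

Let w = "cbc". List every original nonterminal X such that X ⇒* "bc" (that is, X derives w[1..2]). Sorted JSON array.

CNF form of G:
  S -> T0 C | T1 A | T1 B | b
  A -> B S | T0 T1 | a
  B -> T0 T0 | a | b
  C -> a
  T0 -> b
  T1 -> c

CYK table (by increasing span), restricted to cells inside w[1..2]:
  cell(1,1) b: {B,S,T0}  orig:{B,S}
  cell(2,2) c: {T1}  orig:{}
  cell(1,2) bc: {A}

Original NTs in T[1,2] deriving "bc": ["A"]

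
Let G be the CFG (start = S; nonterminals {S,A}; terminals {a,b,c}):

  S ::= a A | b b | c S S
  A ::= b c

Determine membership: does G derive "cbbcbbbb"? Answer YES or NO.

Convert to CNF:
  S -> T0 T0 | T1 X3 | T2 A
  A -> T0 T1
  T0 -> b
  T1 -> c
  T2 -> a
  X3 -> S S

CYK table (by increasing span):
  [0..0]={T1}  "c"  orig:{}
  [1..1]={T0}  "b"  orig:{}
  [2..2]={T0}  "b"  orig:{}
  [3..3]={T1}  "c"  orig:{}
  [4..4]={T0}  "b"  orig:{}
  [5..5]={T0}  "b"  orig:{}
  [6..6]={T0}  "b"  orig:{}
  [7..7]={T0}  "b"  orig:{}
  [0..1]=∅  "cb"
  [1..2]={S}  "bb"
  [2..3]={A}  "bc"
  [3..4]=∅  "cb"
  [4..5]={S}  "bb"
  [5..6]={S}  "bb"
  [6..7]={S}  "bb"
  [0..2]=∅  "cbb"
  [1..3]=∅  "bbc"
  [2..4]=∅  "bcb"
  [3..5]=∅  "cbb"
  [4..6]=∅  "bbb"
  [5..7]=∅  "bbb"
  [0..3]=∅  "cbbc"
  [1..4]=∅  "bbcb"
  [2..5]=∅  "bcbb"
  [3..6]=∅  "cbbb"
  [4..7]={X3}  "bbbb"  orig:{}
  [0..4]=∅  "cbbcb"
  [1..5]=∅  "bbcbb"
  [2..6]=∅  "bcbbb"
  [3..7]={S}  "cbbbb"
  [0..5]=∅  "cbbcbb"
  [1..6]=∅  "bbcbbb"
  [2..7]=∅  "bcbbbb"
  [0..6]=∅  "cbbcbbb"
  [1..7]={X3}  "bbcbbbb"  orig:{}
  [0..7]={S}  "cbbcbbbb"

S ∈ T[0,7] ⇒ YES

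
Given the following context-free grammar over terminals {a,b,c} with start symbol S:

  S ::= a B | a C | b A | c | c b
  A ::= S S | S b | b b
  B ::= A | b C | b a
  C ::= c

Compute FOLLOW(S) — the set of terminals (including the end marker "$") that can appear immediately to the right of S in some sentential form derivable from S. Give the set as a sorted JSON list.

FIRST sets, iterate to fixpoint:
iter 1:
  A via A→b b: +{b}
  B via B→A: +{b}
  C via C→c: +{c}
  S via S→a B: +{a}
  S via S→b A: +{b}
  S via S→c: +{c}
  FIRST[S]={a,b,c}  FIRST[A]={b}  FIRST[B]={b}  FIRST[C]={c}
iter 2:
  A via A→S S: +{a,c}
  B via B→A: +{a,c}
  FIRST[S]={a,b,c}  FIRST[A]={a,b,c}  FIRST[B]={a,b,c}  FIRST[C]={c}
iter 3: (stable)
  FIRST[S]={a,b,c}  FIRST[A]={a,b,c}  FIRST[B]={a,b,c}  FIRST[C]={c}

Compute FOLLOW by fixpoint:
FOLLOW(S) := {$}
round 1:
  A→S S: FOLLOW(S) ⊇ FIRST(S) = {a,b,c}; new: +{a,b,c}
  S→a B: FOLLOW(B) ⊇ FOLLOW(S) ⊇ {$,a,b,c}; new: +{$,a,b,c}
  S→a C: FOLLOW(C) ⊇ FOLLOW(S) ⊇ {$,a,b,c}; new: +{$,a,b,c}
  S→b A: FOLLOW(A) ⊇ FOLLOW(S) ⊇ {$,a,b,c}; new: +{$,a,b,c}
  FOLLOW(S)={$,a,b,c}  FOLLOW(A)={$,a,b,c}  FOLLOW(B)={$,a,b,c}  FOLLOW(C)={$,a,b,c}
round 2: (stable)
  FOLLOW(S)={$,a,b,c}  FOLLOW(A)={$,a,b,c}  FOLLOW(B)={$,a,b,c}  FOLLOW(C)={$,a,b,c}

FOLLOW(S) = ["$", "a", "b", "c"]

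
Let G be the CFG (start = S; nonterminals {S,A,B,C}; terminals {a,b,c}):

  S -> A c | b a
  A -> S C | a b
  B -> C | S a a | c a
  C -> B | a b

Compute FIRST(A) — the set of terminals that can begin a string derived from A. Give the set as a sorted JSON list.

Compute FIRST by fixpoint:
[1]
  A via A→a b: +{a}
  B via B→c a: +{c}
  C via C→B: +{c}
  C via C→a b: +{a}
  S via S→A c: +{a}
  S via S→b a: +{b}
  FIRST[S]={a,b}  FIRST[A]={a}  FIRST[B]={c}  FIRST[C]={a,c}
[2]
  A via A→S C: +{b}
  B via B→C: +{a}
  B via B→S a a: +{b}
  C via C→B: +{b}
  FIRST[S]={a,b}  FIRST[A]={a,b}  FIRST[B]={a,b,c}  FIRST[C]={a,b,c}
[3] — fixpoint
  FIRST[S]={a,b}  FIRST[A]={a,b}  FIRST[B]={a,b,c}  FIRST[C]={a,b,c}

FIRST(A) = ["a", "b"]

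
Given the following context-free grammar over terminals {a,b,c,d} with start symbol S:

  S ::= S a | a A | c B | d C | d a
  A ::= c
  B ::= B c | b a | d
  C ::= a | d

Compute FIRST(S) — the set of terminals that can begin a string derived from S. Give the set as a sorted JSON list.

FIRST sets, iterate to fixpoint:
round 1:
  A via A→c: +{c}
  B via B→b a: +{b}
  B via B→d: +{d}
  C via C→a: +{a}
  C via C→d: +{d}
  S via S→a A: +{a}
  S via S→c B: +{c}
  S via S→d C: +{d}
  FIRST[S]={a,c,d}  FIRST[A]={c}  FIRST[B]={b,d}  FIRST[C]={a,d}
round 2: (no change)
  FIRST[S]={a,c,d}  FIRST[A]={c}  FIRST[B]={b,d}  FIRST[C]={a,d}

FIRST(S) = ["a", "c", "d"]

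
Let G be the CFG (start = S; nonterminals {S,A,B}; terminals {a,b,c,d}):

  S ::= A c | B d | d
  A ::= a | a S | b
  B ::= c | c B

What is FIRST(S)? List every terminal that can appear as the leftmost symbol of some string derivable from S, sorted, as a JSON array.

Compute FIRST by fixpoint:
[1]
  A via A→a: +{a}
  A via A→b: +{b}
  B via B→c: +{c}
  S via S→A c: +{a,b}
  S via S→B d: +{c}
  S via S→d: +{d}
  FIRST[S]={a,b,c,d}  FIRST[A]={a,b}  FIRST[B]={c}
[2] (stable)
  FIRST[S]={a,b,c,d}  FIRST[A]={a,b}  FIRST[B]={c}

FIRST(S) = ["a", "b", "c", "d"]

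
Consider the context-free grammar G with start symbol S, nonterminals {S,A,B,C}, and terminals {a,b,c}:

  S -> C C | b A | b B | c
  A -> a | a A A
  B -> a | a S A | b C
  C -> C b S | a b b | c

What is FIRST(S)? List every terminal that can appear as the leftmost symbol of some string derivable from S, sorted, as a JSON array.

FIRST iteration:
round 1:
  A via A→a: +{a}
  B via B→a: +{a}
  B via B→b C: +{b}
  C via C→a b b: +{a}
  C via C→c: +{c}
  S via S→C C: +{a,c}
  S via S→b A: +{b}
  S: {a,b,c}  A: {a}  B: {a,b}  C: {a,c}
round 2: (stable)
  S: {a,b,c}  A: {a}  B: {a,b}  C: {a,c}

FIRST(S) = ["a", "b", "c"]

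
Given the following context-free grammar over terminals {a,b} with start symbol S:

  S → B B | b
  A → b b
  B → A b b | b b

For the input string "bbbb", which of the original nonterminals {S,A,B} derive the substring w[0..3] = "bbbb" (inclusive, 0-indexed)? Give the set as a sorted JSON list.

Convert to CNF:
  S -> B B | b
  A -> T0 T0
  B -> A X1 | T0 T0
  T0 -> b
  X1 -> T0 T0

CYK fill — only the sub-triangle for w[0..3]:
  [0..0]={S,T0}  "b"  orig:{S}
  [1..1]={S,T0}  "b"  orig:{S}
  [2..2]={S,T0}  "b"  orig:{S}
  [3..3]={S,T0}  "b"  orig:{S}
  [0..1]={A,B,X1}  "bb"  orig:{A,B}
  [1..2]={A,B,X1}  "bb"  orig:{A,B}
  [2..3]={A,B,X1}  "bb"  orig:{A,B}
  [0..2]=∅  "bbb"
  [1..3]=∅  "bbb"
  [0..3]={B,S}  "bbbb"

Original NTs in T[0,3] deriving "bbbb": ["B", "S"]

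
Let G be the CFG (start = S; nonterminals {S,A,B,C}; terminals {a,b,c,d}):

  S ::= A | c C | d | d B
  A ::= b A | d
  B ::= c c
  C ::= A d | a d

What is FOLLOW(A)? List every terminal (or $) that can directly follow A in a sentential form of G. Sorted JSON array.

Compute FIRST by fixpoint:
iter 1:
  A via A→b A: +{b}
  A via A→d: +{d}
  B via B→c c: +{c}
  C via C→A d: +{b,d}
  C via C→a d: +{a}
  S via S→A: +{b,d}
  S via S→c C: +{c}
  FIRST[S]={b,c,d}  FIRST[A]={b,d}  FIRST[B]={c}  FIRST[C]={a,b,d}
iter 2: — fixpoint
  FIRST[S]={b,c,d}  FIRST[A]={b,d}  FIRST[B]={c}  FIRST[C]={a,b,d}

Compute FOLLOW by fixpoint:
seed FOLLOW(S) with $
iter 1:
  C→A d: FOLLOW(A) ⊇ FIRST(d) = {d}; new: +{d}
  S→A: FOLLOW(A) ⊇ FOLLOW(S) ⊇ {$}; new: +{$}
  S→c C: FOLLOW(C) ⊇ FOLLOW(S) ⊇ {$}; new: +{$}
  S→d B: FOLLOW(B) ⊇ FOLLOW(S) ⊇ {$}; new: +{$}
  FOLLOW[S]={$}  FOLLOW[A]={$,d}  FOLLOW[B]={$}  FOLLOW[C]={$}
iter 2: (no change)
  FOLLOW[S]={$}  FOLLOW[A]={$,d}  FOLLOW[B]={$}  FOLLOW[C]={$}

FOLLOW(A) = ["$", "d"]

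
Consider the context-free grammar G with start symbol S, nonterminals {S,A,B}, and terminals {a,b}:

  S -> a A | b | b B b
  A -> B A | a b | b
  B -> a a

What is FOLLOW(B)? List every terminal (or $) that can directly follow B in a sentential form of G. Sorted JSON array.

FIRST sets, iterate to fixpoint:
iter 1:
  A via A→a b: +{a}
  A via A→b: +{b}
  B via B→a a: +{a}
  S via S→a A: +{a}
  S via S→b: +{b}
  S: {a,b}  A: {a,b}  B: {a}
iter 2: (no change)
  S: {a,b}  A: {a,b}  B: {a}

FOLLOW sets:
seed FOLLOW(S) with $
pass 1:
  A→B A: FOLLOW(B) ⊇ FIRST(A) = {a,b}; new: +{a,b}
  S→a A: FOLLOW(A) ⊇ FOLLOW(S) ⊇ {$}; new: +{$}
  FOLLOW[S]={$}  FOLLOW[A]={$}  FOLLOW[B]={a,b}
pass 2: (no change)
  FOLLOW[S]={$}  FOLLOW[A]={$}  FOLLOW[B]={a,b}

FOLLOW(B) = ["a", "b"]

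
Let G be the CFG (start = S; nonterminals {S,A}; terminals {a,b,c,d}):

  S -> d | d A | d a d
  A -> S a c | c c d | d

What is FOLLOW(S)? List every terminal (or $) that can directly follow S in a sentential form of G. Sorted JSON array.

Compute FIRST by fixpoint:
round 1:
  A via A→c c d: +{c}
  A via A→d: +{d}
  S via S→d: +{d}
  FIRST[S]={d}  FIRST[A]={c,d}
round 2: (stable)
  FIRST[S]={d}  FIRST[A]={c,d}

FOLLOW sets:
FOLLOW(S) := {$}
iter 1:
  A→S a c: FOLLOW(S) ⊇ FIRST(a) = {a}; new: +{a}
  S→d A: FOLLOW(A) ⊇ FOLLOW(S) ⊇ {$,a}; new: +{$,a}
  FOLLOW[S]={$,a}  FOLLOW[A]={$,a}
iter 2: — fixpoint
  FOLLOW[S]={$,a}  FOLLOW[A]={$,a}

FOLLOW(S) = ["$", "a"]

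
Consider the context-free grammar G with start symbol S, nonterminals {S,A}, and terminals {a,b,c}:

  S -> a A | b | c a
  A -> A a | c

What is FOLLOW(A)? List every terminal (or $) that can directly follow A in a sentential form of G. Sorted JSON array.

Compute FIRST by fixpoint:
[1]
  A via A→c: +{c}
  S via S→a A: +{a}
  S via S→b: +{b}
  S via S→c a: +{c}
  FIRST(S)={a,b,c}  FIRST(A)={c}
[2] (stable)
  FIRST(S)={a,b,c}  FIRST(A)={c}

FOLLOW sets:
FOLLOW(S) := {$}
[1]
  A→A a: FOLLOW(A) ⊇ FIRST(a) = {a}; new: +{a}
  S→a A: FOLLOW(A) ⊇ FOLLOW(S) ⊇ {$}; new: +{$}
  FOLLOW(S)={$}  FOLLOW(A)={$,a}
[2] — fixpoint
  FOLLOW(S)={$}  FOLLOW(A)={$,a}

FOLLOW(A) = ["$", "a"]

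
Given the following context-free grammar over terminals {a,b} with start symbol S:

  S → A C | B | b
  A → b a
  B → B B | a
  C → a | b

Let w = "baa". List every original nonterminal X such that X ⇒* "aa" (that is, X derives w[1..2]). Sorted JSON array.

CNF form of G:
  S -> A C | B B | a | b
  A -> T0 T1
  B -> B B | a
  C -> a | b
  T0 -> b
  T1 -> a

CYK table (by increasing span) (cells [i..j] with 1 ≤ i ≤ j ≤ 2 only):
  [1..1]={B,C,S,T1}  "a"  orig:{B,C,S}
  [2..2]={B,C,S,T1}  "a"  orig:{B,C,S}
  [1..2]={B,S}  "aa"

Original NTs in T[1,2] deriving "aa": ["B", "S"]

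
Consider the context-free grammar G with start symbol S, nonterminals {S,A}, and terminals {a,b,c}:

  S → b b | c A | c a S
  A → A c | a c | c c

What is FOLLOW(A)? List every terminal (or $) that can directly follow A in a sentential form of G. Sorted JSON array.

FIRST iteration:
[1]
  A via A→a c: +{a}
  A via A→c c: +{c}
  S via S→b b: +{b}
  S via S→c A: +{c}
  S: {b,c}  A: {a,c}
[2] — fixpoint
  S: {b,c}  A: {a,c}

FOLLOW sets:
seed FOLLOW(S) with $
pass 1:
  A→A c: FOLLOW(A) ⊇ FIRST(c) = {c}; new: +{c}
  S→c A: FOLLOW(A) ⊇ FOLLOW(S) ⊇ {$}; new: +{$}
  FOLLOW(S)={$}  FOLLOW(A)={$,c}
pass 2: (no change)
  FOLLOW(S)={$}  FOLLOW(A)={$,c}

FOLLOW(A) = ["$", "c"]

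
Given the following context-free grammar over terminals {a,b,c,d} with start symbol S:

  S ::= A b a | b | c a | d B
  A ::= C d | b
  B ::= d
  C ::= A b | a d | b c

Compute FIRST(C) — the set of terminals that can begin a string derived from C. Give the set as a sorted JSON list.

FIRST iteration:
iter 1:
  A via A→b: +{b}
  B via B→d: +{d}
  C via C→A b: +{b}
  C via C→a d: +{a}
  S via S→A b a: +{b}
  S via S→c a: +{c}
  S via S→d B: +{d}
  FIRST[S]={b,c,d}  FIRST[A]={b}  FIRST[B]={d}  FIRST[C]={a,b}
iter 2:
  A via A→C d: +{a}
  S via S→A b a: +{a}
  FIRST[S]={a,b,c,d}  FIRST[A]={a,b}  FIRST[B]={d}  FIRST[C]={a,b}
iter 3: (no change)
  FIRST[S]={a,b,c,d}  FIRST[A]={a,b}  FIRST[B]={d}  FIRST[C]={a,b}

FIRST(C) = ["a", "b"]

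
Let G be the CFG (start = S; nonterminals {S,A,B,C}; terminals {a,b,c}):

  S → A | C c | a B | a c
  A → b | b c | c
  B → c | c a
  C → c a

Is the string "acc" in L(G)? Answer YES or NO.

CNF form of G:
  S -> C T1 | T0 T1 | T2 B | T2 T1 | b | c
  A -> T0 T1 | b | c
  B -> T1 T2 | c
  C -> T1 T2
  T0 -> b
  T1 -> c
  T2 -> a

CYK table (by increasing span):
  T[0,0] 'a' = {T2}  orig:{}
  T[1,1] 'c' = {A,B,S,T1}  orig:{A,B,S}
  T[2,2] 'c' = {A,B,S,T1}  orig:{A,B,S}
  T[0,1] 'ac' = {S}
  T[1,2] 'cc' = ∅
  T[0,2] 'acc' = ∅

S ∉ T[0,2] ⇒ NO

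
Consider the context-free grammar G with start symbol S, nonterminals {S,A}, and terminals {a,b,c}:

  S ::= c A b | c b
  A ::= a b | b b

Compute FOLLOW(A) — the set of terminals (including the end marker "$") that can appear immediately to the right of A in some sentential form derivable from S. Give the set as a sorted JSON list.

FIRST iteration:
pass 1:
  A via A→a b: +{a}
  A via A→b b: +{b}
  S via S→c A b: +{c}
  FIRST(S)={c}  FIRST(A)={a,b}
pass 2: done
  FIRST(S)={c}  FIRST(A)={a,b}

FOLLOW iteration:
seed FOLLOW(S) with $
[1]
  S→c A b: FOLLOW(A) ⊇ FIRST(b) = {b}; new: +{b}
  S: {$}  A: {b}
[2] (stable)
  S: {$}  A: {b}

FOLLOW(A) = ["b"]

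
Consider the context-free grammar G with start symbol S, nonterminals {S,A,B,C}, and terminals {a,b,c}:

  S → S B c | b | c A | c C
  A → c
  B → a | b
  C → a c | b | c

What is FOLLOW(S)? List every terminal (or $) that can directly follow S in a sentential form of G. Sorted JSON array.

FIRST iteration:
round 1:
  A via A→c: +{c}
  B via B→a: +{a}
  B via B→b: +{b}
  C via C→a c: +{a}
  C via C→b: +{b}
  C via C→c: +{c}
  S via S→b: +{b}
  S via S→c A: +{c}
  FIRST[S]={b,c}  FIRST[A]={c}  FIRST[B]={a,b}  FIRST[C]={a,b,c}
round 2: (stable)
  FIRST[S]={b,c}  FIRST[A]={c}  FIRST[B]={a,b}  FIRST[C]={a,b,c}

Compute FOLLOW by fixpoint:
FOLLOW(S) := {$}
pass 1:
  S→S B c: FOLLOW(S) ⊇ FIRST(B) = {a,b}; new: +{a,b}
  S→S B c: FOLLOW(B) ⊇ FIRST(c) = {c}; new: +{c}
  S→c A: FOLLOW(A) ⊇ FOLLOW(S) ⊇ {$,a,b}; new: +{$,a,b}
  S→c C: FOLLOW(C) ⊇ FOLLOW(S) ⊇ {$,a,b}; new: +{$,a,b}
  FOLLOW[S]={$,a,b}  FOLLOW[A]={$,a,b}  FOLLOW[B]={c}  FOLLOW[C]={$,a,b}
pass 2: done
  FOLLOW[S]={$,a,b}  FOLLOW[A]={$,a,b}  FOLLOW[B]={c}  FOLLOW[C]={$,a,b}

FOLLOW(S) = ["$", "a", "b"]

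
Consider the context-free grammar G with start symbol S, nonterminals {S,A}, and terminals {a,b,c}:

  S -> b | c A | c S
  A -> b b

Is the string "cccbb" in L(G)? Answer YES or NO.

Convert to CNF:
  S -> T1 A | T1 S | b
  A -> T0 T0
  T0 -> b
  T1 -> c

Fill CYK table bottom-up:
  T[0,0] 'c' = {T1}  orig:{}
  T[1,1] 'c' = {T1}  orig:{}
  T[2,2] 'c' = {T1}  orig:{}
  T[3,3] 'b' = {S,T0}  orig:{S}
  T[4,4] 'b' = {S,T0}  orig:{S}
  T[0,1] 'cc' = ∅
  T[1,2] 'cc' = ∅
  T[2,3] 'cb' = {S}
  T[3,4] 'bb' = {A}
  T[0,2] 'ccc' = ∅
  T[1,3] 'ccb' = {S}
  T[2,4] 'cbb' = {S}
  T[0,3] 'cccb' = {S}
  T[1,4] 'ccbb' = {S}
  T[0,4] 'cccbb' = {S}

S ∈ T[0,4] ⇒ YES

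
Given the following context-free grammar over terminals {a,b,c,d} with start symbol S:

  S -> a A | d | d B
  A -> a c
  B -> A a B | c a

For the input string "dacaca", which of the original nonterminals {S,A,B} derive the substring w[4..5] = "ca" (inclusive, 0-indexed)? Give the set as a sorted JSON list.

CNF form of G:
  S -> T0 A | T2 B | d
  A -> T0 T1
  B -> A X3 | T1 T0
  T0 -> a
  T1 -> c
  T2 -> d
  X3 -> T0 B

CYK fill (cells [i..j] with 4 ≤ i ≤ j ≤ 5 only):
  cell(4,4) c: {T1}  orig:{}
  cell(5,5) a: {T0}  orig:{}
  cell(4,5) ca: {B}

Original NTs in T[4,5] deriving "ca": ["B"]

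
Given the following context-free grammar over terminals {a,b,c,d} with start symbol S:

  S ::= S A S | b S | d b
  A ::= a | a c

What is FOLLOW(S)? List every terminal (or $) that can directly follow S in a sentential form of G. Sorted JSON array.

FIRST iteration:
pass 1:
  A via A→a: +{a}
  S via S→b S: +{b}
  S via S→d b: +{d}
  FIRST[S]={b,d}  FIRST[A]={a}
pass 2: (no change)
  FIRST[S]={b,d}  FIRST[A]={a}

Compute FOLLOW by fixpoint:
FOLLOW(S) := {$}
iter 1:
  S→S A S: FOLLOW(S) ⊇ FIRST(A) = {a}; new: +{a}
  S→S A S: FOLLOW(A) ⊇ FIRST(S) = {b,d}; new: +{b,d}
  FOLLOW[S]={$,a}  FOLLOW[A]={b,d}
iter 2: done
  FOLLOW[S]={$,a}  FOLLOW[A]={b,d}

FOLLOW(S) = ["$", "a"]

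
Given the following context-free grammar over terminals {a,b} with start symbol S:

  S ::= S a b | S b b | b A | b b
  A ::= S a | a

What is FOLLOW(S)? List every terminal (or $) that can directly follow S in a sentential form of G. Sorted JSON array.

FIRST sets, iterate to fixpoint:
[1]
  A via A→a: +{a}
  S via S→b A: +{b}
  FIRST[S]={b}  FIRST[A]={a}
[2]
  A via A→S a: +{b}
  FIRST[S]={b}  FIRST[A]={a,b}
[3] (no change)
  FIRST[S]={b}  FIRST[A]={a,b}

FOLLOW sets:
FOLLOW(S) := {$}
[1]
  A→S a: FOLLOW(S) ⊇ FIRST(a) = {a}; new: +{a}
  S→S b b: FOLLOW(S) ⊇ FIRST(b) = {b}; new: +{b}
  S→b A: FOLLOW(A) ⊇ FOLLOW(S) ⊇ {$,a,b}; new: +{$,a,b}
  FOLLOW(S)={$,a,b}  FOLLOW(A)={$,a,b}
[2] (stable)
  FOLLOW(S)={$,a,b}  FOLLOW(A)={$,a,b}

FOLLOW(S) = ["$", "a", "b"]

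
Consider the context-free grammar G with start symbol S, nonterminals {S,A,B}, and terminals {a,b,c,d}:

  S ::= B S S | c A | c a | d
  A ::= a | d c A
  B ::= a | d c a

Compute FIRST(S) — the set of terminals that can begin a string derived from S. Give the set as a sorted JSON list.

FIRST sets, iterate to fixpoint:
round 1:
  A via A→a: +{a}
  A via A→d c A: +{d}
  B via B→a: +{a}
  B via B→d c a: +{d}
  S via S→B S S: +{a,d}
  S via S→c A: +{c}
  FIRST[S]={a,c,d}  FIRST[A]={a,d}  FIRST[B]={a,d}
round 2: done
  FIRST[S]={a,c,d}  FIRST[A]={a,d}  FIRST[B]={a,d}

FIRST(S) = ["a", "c", "d"]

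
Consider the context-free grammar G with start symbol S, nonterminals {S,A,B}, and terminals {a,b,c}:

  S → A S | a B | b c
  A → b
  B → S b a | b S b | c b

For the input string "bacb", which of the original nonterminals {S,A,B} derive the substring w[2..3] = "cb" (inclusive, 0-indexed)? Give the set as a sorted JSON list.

CNF form of G:
  S -> A S | T0 T2 | T1 B
  A -> b
  B -> S X3 | T0 X4 | T2 T0
  T0 -> b
  T1 -> a
  T2 -> c
  X3 -> T0 T1
  X4 -> S T0

CYK table (by increasing span) — only the sub-triangle for w[2..3]:
  [2..2]={T2}  "c"  orig:{}
  [3..3]={A,T0}  "b"  orig:{A}
  [2..3]={B}  "cb"

Original NTs in T[2,3] deriving "cb": ["B"]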